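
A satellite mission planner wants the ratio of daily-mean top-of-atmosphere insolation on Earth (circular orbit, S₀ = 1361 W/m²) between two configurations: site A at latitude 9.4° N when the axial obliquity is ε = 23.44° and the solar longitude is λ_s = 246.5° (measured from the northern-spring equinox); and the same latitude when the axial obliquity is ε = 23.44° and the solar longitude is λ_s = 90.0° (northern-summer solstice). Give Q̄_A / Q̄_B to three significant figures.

Q̄_A / Q̄_B ≈ 0.819

— Configuration A (φ=+9.4°):
Solar declination: sin δ = sin ε · sin λ_s = sin 23.44° × sin 246.5° = -0.36480, so δ = -21.395°.
cos H₀ = −tan(+9.4°) tan(-21.395°) = 0.0649, H₀ = 1.5059 rad.
Bracket: H₀ sin φ sin δ + cos φ cos δ sin H₀ = 1.5059×0.16333×-0.36480 + 0.98657×0.93109×0.99789 = -0.089726 + 0.916647 = 0.826921.
Q̄ = (S₀/π) × [bracket] = (1361/π) × 0.826921 = 358.24 W/m².
— Configuration B (φ=+9.4°):
Solar declination: sin δ = sin ε · sin λ_s = sin 23.44° × sin 90.0° = 0.39779, so δ = +23.440°.
cos H₀ = −tan(+9.4°) tan(+23.440°) = -0.0718, H₀ = 1.6426 rad.
Bracket: H₀ sin φ sin δ + cos φ cos δ sin H₀ = 1.6426×0.16333×0.39779 + 0.98657×0.91748×0.99742 = 0.106721 + 0.902823 = 1.009544.
Q̄ = (S₀/π) × [bracket] = (1361/π) × 1.009544 = 437.35 W/m².
Ratio Q̄_A / Q̄_B = 358.24 / 437.35 = 0.8191.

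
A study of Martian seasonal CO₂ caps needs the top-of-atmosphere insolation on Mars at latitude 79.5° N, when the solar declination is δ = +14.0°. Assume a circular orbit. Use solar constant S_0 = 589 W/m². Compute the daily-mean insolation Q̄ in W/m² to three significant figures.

cos h₀ = −tan(+79.5°) tan(+14.000°) = -1.3453 ≤ −1 ⇒ polar day, h₀ = π.
Bracket: h₀ sin ϕ sin δ + cos ϕ cos δ sin h₀ = 3.1416×0.98325×0.24192 + 0.18224×0.97030×0.00000 = 0.747286 + 0.000000 = 0.747286.
Q̄ = (S_0/π) × [bracket] = (589/π) × 0.747286 = 140.1 W/m².

Q̄ ≈ 140 W/m²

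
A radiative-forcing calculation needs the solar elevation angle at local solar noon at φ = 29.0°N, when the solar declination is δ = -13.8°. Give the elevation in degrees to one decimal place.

At local noon the hour angle is zero, so the zenith angle equals |φ − δ| = |+29.0° − (-13.800°)| = 42.800°.
Elevation = 90° − 42.800° = 47.2°.

47.2°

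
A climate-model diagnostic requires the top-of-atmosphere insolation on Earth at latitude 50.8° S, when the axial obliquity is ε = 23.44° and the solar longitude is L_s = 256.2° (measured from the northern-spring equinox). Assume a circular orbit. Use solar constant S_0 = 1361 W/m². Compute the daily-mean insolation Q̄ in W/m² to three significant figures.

Q̄ ≈ 490 W/m²

Solar declination: sin δ = sin ε · sin L_s = sin 23.44° × sin 256.2° = -0.38631, so δ = -22.725°.
cos h₀ = −tan(-50.8°) tan(-22.725°) = -0.5135, h₀ = 2.1101 rad.
Bracket: h₀ sin ϕ sin δ + cos ϕ cos δ sin h₀ = 2.1101×-0.77494×-0.38631 + 0.63203×0.92237×0.85808 = 0.631694 + 0.500231 = 1.131925.
Q̄ = (S_0/π) × [bracket] = (1361/π) × 1.131925 = 490.4 W/m².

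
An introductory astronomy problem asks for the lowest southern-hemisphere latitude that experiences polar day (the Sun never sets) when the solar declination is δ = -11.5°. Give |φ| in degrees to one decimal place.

Polar day requires cos H₀ = −tan φ tan δ ≤ −1, i.e. tan φ tan δ ≥ 1.
The boundary is |tan φ| · |tan δ| = 1, so |φ| = 90° − |δ| = 90° − 11.5° = 78.5° in the southern hemisphere.

|φ| = 78.5°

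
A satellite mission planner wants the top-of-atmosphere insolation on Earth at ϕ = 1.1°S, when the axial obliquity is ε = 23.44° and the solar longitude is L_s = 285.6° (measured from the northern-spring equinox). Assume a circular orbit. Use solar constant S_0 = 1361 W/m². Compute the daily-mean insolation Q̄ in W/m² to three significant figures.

Q̄ ≈ 405 W/m²

Solar declination: sin δ = sin ε · sin L_s = sin 23.44° × sin 285.6° = -0.38313, so δ = -22.528°.
cos h₀ = −tan(-1.1°) tan(-22.528°) = -0.0080, h₀ = 1.5788 rad.
Bracket: h₀ sin ϕ sin δ + cos ϕ cos δ sin h₀ = 1.5788×-0.01920×-0.38313 + 0.99982×0.92369×0.99997 = 0.011614 + 0.923496 = 0.935110.
Q̄ = (S_0/π) × [bracket] = (1361/π) × 0.935110 = 405.1 W/m².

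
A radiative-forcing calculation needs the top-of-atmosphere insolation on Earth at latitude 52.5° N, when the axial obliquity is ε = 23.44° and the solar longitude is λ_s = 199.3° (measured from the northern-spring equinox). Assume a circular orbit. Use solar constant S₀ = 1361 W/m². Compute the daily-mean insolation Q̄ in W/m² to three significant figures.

Solar declination: sin δ = sin ε · sin λ_s = sin 23.44° × sin 199.3° = -0.13147, so δ = -7.555°.
cos H₀ = −tan(+52.5°) tan(-7.555°) = 0.1728, H₀ = 1.3971 rad.
Bracket: H₀ sin φ sin δ + cos φ cos δ sin H₀ = 1.3971×0.79335×-0.13147 + 0.60876×0.99132×0.98495 = -0.145720 + 0.594394 = 0.448674.
Q̄ = (S₀/π) × [bracket] = (1361/π) × 0.448674 = 194.4 W/m².

Q̄ ≈ 194 W/m²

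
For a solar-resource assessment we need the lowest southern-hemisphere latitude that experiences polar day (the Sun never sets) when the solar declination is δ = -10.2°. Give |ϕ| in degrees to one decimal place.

|ϕ| = 79.8°

Polar day requires cos h₀ = −tan ϕ tan δ ≤ −1, i.e. tan ϕ tan δ ≥ 1.
The boundary is |tan ϕ| · |tan δ| = 1, so |ϕ| = 90° − |δ| = 90° − 10.2° = 79.8° in the southern hemisphere.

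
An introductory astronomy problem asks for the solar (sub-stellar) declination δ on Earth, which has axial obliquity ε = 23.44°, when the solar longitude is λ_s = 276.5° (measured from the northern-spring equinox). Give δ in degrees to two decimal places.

sin δ = sin ε · sin λ_s = sin 23.44° × sin 276.5° = -0.395231.
δ = arcsin(-0.395231) = -23.28°.

δ = -23.28°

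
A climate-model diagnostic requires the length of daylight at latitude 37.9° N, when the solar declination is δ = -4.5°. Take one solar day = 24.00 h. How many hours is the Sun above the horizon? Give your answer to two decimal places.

cos H₀ = −tan φ · tan δ = −tan(+37.9°) × tan(-4.500°) = 0.0613, so H₀ = 1.5095 rad = 86.49°.
Daylight = 2H₀/(2π) × 24.00 h = (1.5095/π) × 24.00 = 11.53 h.

11.53 h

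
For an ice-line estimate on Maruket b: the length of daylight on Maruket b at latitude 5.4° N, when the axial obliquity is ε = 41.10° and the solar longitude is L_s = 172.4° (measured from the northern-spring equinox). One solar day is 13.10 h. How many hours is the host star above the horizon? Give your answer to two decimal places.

Solar declination: sin δ = sin ε · sin L_s = sin 41.10° × sin 172.4° = 0.08694, so δ = +4.988°.
cos h₀ = −tan ϕ · tan δ = −tan(+5.4°) × tan(+4.988°) = -0.0082, so h₀ = 1.5790 rad = 90.47°.
Daylight = 2h₀/(2π) × 13.10 h = (1.5790/π) × 13.10 = 6.58 h.

6.58 h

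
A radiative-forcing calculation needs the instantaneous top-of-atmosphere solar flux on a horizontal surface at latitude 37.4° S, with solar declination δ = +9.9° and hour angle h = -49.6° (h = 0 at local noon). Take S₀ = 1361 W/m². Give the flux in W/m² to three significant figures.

548 W/m²

cos θ_z = sin φ sin δ + cos φ cos δ cos h = -0.104426 + 0.507209 = 0.402783.
Flux = S₀ · cos θ_z = 1361 × 0.402783 = 548.2 W/m².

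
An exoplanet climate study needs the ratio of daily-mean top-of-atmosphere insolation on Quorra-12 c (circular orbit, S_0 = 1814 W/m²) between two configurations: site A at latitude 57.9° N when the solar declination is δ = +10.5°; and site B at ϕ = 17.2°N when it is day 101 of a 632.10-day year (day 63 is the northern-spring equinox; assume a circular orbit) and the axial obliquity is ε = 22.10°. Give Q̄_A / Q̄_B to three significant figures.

— Configuration A (ϕ=+57.9°):
cos h₀ = −tan(+57.9°) tan(+10.500°) = -0.2955, h₀ = 1.8707 rad.
Bracket: h₀ sin ϕ sin δ + cos ϕ cos δ sin h₀ = 1.8707×0.84712×0.18224 + 0.53140×0.98325×0.95536 = 0.288797 + 0.499175 = 0.787972.
Q̄ = (S_0/π) × [bracket] = (1814/π) × 0.787972 = 454.99 W/m².
— Configuration B (ϕ=+17.2°):
Solar longitude: L_s = 360° × (101 − 63)/632.10 = 21.642°.
sin δ = sin 22.10° × sin 21.642° = 0.13875, so δ = +7.976°.
cos h₀ = −tan(+17.2°) tan(+7.976°) = -0.0434, h₀ = 1.6142 rad.
Bracket: h₀ sin ϕ sin δ + cos ϕ cos δ sin h₀ = 1.6142×0.29571×0.13875 + 0.95528×0.99033×0.99906 = 0.066230 + 0.945153 = 1.011383.
Q̄ = (S_0/π) × [bracket] = (1814/π) × 1.011383 = 583.99 W/m².
Ratio Q̄_A / Q̄_B = 454.99 / 583.99 = 0.7791.

Q̄_A / Q̄_B ≈ 0.779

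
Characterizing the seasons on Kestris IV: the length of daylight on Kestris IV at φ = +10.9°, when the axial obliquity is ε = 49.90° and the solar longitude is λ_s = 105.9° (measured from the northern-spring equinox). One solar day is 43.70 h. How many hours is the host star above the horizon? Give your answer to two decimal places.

Solar declination: sin δ = sin ε · sin λ_s = sin 49.90° × sin 105.9° = 0.73566, so δ = +47.363°.
cos H₀ = −tan φ · tan δ = −tan(+10.9°) × tan(+47.363°) = -0.2091, so H₀ = 1.7815 rad = 102.07°.
Daylight = 2H₀/(2π) × 43.70 h = (1.7815/π) × 43.70 = 24.78 h.

24.78 h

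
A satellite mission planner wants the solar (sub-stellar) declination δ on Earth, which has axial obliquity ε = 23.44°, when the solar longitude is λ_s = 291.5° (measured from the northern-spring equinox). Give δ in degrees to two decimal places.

δ = -21.72°

sin δ = sin ε · sin λ_s = sin 23.44° × sin 291.5° = -0.370109.
δ = arcsin(-0.370109) = -21.72°.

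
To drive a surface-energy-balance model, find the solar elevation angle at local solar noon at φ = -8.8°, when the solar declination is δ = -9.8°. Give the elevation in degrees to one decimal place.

At local noon the hour angle is zero, so the zenith angle equals |φ − δ| = |-8.8° − (-9.800°)| = 1.000°.
Elevation = 90° − 1.000° = 89.0°.

89.0°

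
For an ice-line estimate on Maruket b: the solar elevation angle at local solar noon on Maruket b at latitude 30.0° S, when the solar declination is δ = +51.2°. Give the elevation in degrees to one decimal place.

8.8°

At local noon the hour angle is zero, so the zenith angle equals |φ − δ| = |-30.0° − (+51.200°)| = 81.200°.
Elevation = 90° − 81.200° = 8.8°.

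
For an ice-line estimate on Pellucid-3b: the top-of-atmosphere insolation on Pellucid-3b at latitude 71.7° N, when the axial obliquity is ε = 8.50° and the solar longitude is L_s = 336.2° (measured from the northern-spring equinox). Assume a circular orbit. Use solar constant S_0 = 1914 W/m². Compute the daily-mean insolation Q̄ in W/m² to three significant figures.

Q̄ ≈ 140 W/m²

Solar declination: sin δ = sin ε · sin L_s = sin 8.50° × sin 336.2° = -0.05965, so δ = -3.420°.
cos h₀ = −tan(+71.7°) tan(-3.420°) = 0.1807, h₀ = 1.3891 rad.
Bracket: h₀ sin ϕ sin δ + cos ϕ cos δ sin h₀ = 1.3891×0.94943×-0.05965 + 0.31399×0.99822×0.98354 = -0.078670 + 0.308272 = 0.229602.
Q̄ = (S_0/π) × [bracket] = (1914/π) × 0.229602 = 139.9 W/m².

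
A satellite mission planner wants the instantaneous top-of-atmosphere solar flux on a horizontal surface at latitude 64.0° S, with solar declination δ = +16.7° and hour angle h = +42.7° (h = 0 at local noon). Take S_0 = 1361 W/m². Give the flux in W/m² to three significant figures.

cos θ_z = sin ϕ sin δ + cos ϕ cos δ cos h = -0.258278 + 0.308577 = 0.050299.
Flux = S_0 · cos θ_z = 1361 × 0.050299 = 68.46 W/m².

68.5 W/m²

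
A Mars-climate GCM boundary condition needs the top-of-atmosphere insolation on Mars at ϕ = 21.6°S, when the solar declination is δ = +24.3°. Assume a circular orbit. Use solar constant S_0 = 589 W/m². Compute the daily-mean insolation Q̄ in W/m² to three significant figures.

Q̄ ≈ 117 W/m²

cos h₀ = −tan(-21.6°) tan(+24.300°) = 0.1788, h₀ = 1.3911 rad.
Bracket: h₀ sin ϕ sin δ + cos ϕ cos δ sin h₀ = 1.3911×-0.36812×0.41151 + 0.92978×0.91140×0.98389 = -0.210731 + 0.833750 = 0.623019.
Q̄ = (S_0/π) × [bracket] = (589/π) × 0.623019 = 116.8 W/m².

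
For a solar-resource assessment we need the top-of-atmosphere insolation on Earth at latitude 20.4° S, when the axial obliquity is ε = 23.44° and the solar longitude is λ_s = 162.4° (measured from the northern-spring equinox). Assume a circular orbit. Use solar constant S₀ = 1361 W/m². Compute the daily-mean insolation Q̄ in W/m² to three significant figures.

Q̄ ≈ 375 W/m²

Solar declination: sin δ = sin ε · sin λ_s = sin 23.44° × sin 162.4° = 0.12028, so δ = +6.908°.
cos H₀ = −tan(-20.4°) tan(+6.908°) = 0.0451, H₀ = 1.5257 rad.
Bracket: H₀ sin φ sin δ + cos φ cos δ sin H₀ = 1.5257×-0.34857×0.12028 + 0.93728×0.99274×0.99898 = -0.063966 + 0.929526 = 0.865560.
Q̄ = (S₀/π) × [bracket] = (1361/π) × 0.865560 = 375.0 W/m².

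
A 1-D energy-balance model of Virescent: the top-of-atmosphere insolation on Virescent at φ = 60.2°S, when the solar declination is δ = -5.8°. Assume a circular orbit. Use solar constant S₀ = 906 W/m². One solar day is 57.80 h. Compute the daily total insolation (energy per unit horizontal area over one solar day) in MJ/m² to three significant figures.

cos H₀ = −tan(-60.2°) tan(-5.800°) = -0.1774, H₀ = 1.7491 rad.
Bracket: H₀ sin φ sin δ + cos φ cos δ sin H₀ = 1.7491×-0.86777×-0.10106 + 0.49697×0.99488×0.98415 = 0.153391 + 0.486589 = 0.639980.
Q̄ = (S₀/π) × [bracket] = (906/π) × 0.639980 = 184.56 W/m².
Daily total = Q̄ × 57.80 h × 3600 s/h = 184.56 × 57.80 × 3600 / 10⁶ = 38.40 MJ/m².

38.4 MJ/m²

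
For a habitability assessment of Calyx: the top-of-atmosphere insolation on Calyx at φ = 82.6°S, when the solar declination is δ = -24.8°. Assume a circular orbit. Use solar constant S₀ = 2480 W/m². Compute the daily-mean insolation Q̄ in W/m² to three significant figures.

Q̄ ≈ 1.03e+03 W/m²

cos H₀ = −tan(-82.6°) tan(-24.800°) = -3.5577 ≤ −1 ⇒ polar day, H₀ = π.
Bracket: H₀ sin φ sin δ + cos φ cos δ sin H₀ = 3.1416×-0.99167×-0.41945 + 0.12880×0.90778×0.00000 = 1.306767 + 0.000000 = 1.306767.
Q̄ = (S₀/π) × [bracket] = (2480/π) × 1.306767 = 1032 W/m².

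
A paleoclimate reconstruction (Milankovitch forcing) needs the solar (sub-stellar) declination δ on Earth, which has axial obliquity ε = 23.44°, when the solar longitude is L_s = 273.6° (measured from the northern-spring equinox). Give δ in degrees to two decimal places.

δ = -23.39°

sin δ = sin ε · sin L_s = sin 23.44° × sin 273.6° = -0.397004.
δ = arcsin(-0.397004) = -23.39°.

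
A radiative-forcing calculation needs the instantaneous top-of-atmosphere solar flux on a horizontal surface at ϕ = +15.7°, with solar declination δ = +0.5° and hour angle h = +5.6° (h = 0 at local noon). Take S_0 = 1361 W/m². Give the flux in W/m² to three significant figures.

cos θ_z = sin ϕ sin δ + cos ϕ cos δ cos h = 0.002361 + 0.958061 = 0.960422.
Flux = S_0 · cos θ_z = 1361 × 0.960422 = 1307 W/m².

1.31e+03 W/m²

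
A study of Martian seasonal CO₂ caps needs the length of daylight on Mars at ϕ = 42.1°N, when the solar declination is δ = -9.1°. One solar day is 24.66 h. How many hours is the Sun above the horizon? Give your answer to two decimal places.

11.19 h

cos h₀ = −tan ϕ · tan δ = −tan(+42.1°) × tan(-9.100°) = 0.1447, so h₀ = 1.4256 rad = 81.68°.
Daylight = 2h₀/(2π) × 24.66 h = (1.4256/π) × 24.66 = 11.19 h.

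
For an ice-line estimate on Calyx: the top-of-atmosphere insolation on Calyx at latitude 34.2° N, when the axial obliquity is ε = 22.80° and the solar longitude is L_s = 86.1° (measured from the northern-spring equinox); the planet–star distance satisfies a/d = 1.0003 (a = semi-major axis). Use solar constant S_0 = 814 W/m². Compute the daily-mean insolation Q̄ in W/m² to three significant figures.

Solar declination: sin δ = sin ε · sin L_s = sin 22.80° × sin 86.1° = 0.38662, so δ = +22.744°.
cos h₀ = −tan(+34.2°) tan(+22.744°) = -0.2849, h₀ = 1.8597 rad.
Bracket: h₀ sin ϕ sin δ + cos ϕ cos δ sin h₀ = 1.8597×0.56208×0.38662 + 0.82708×0.92224×0.95856 = 0.404134 + 0.731157 = 1.135291.
Inverse-square distance factor (a/d)² = 1.0003² = 1.000600.
Q̄ = (S_0/π) × 1.000600 × [bracket] = (814/π) × 1.000600 × 1.135291 = 294.3 W/m².

Q̄ ≈ 294 W/m²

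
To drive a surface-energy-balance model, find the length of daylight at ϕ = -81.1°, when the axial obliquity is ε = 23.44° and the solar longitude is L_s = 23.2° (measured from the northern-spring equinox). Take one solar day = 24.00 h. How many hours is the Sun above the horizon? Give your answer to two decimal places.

0.00 h

Solar declination: sin δ = sin ε · sin L_s = sin 23.44° × sin 23.2° = 0.15671, so δ = +9.016°.
cos h₀ = −tan ϕ · tan δ = 1.0132 ≥ 1, so the Sun never rises (polar night) and h₀ = 0.
Daylight = 2h₀/(2π) × 24.00 h = (0.0000/π) × 24.00 = 0.00 h.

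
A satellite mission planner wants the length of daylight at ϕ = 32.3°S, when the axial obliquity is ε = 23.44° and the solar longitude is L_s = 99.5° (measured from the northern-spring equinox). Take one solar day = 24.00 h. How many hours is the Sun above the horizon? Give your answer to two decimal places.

Solar declination: sin δ = sin ε · sin L_s = sin 23.44° × sin 99.5° = 0.39233, so δ = +23.100°.
cos h₀ = −tan ϕ · tan δ = −tan(-32.3°) × tan(+23.100°) = 0.2696, so h₀ = 1.2978 rad = 74.36°.
Daylight = 2h₀/(2π) × 24.00 h = (1.2978/π) × 24.00 = 9.91 h.

9.91 h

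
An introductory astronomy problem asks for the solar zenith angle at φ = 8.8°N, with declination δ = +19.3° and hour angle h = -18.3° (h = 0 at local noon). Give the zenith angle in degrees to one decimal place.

cos θ_z = sin φ sin δ + cos φ cos δ cos h = 0.050564 + 0.885520 = 0.936084.
θ_z = arccos(0.936084) = 20.6°.

θ_z = 20.6°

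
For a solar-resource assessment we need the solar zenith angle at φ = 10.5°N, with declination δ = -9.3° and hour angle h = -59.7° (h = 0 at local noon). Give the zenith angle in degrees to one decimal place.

θ_z = 62.6°

cos θ_z = sin φ sin δ + cos φ cos δ cos h = -0.029450 + 0.489559 = 0.460109.
θ_z = arccos(0.460109) = 62.6°.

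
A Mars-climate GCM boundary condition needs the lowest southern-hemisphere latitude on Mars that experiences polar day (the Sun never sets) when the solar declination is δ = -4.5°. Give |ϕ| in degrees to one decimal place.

|ϕ| = 85.5°

Polar day requires cos h₀ = −tan ϕ tan δ ≤ −1, i.e. tan ϕ tan δ ≥ 1.
The boundary is |tan ϕ| · |tan δ| = 1, so |ϕ| = 90° − |δ| = 90° − 4.5° = 85.5° in the southern hemisphere.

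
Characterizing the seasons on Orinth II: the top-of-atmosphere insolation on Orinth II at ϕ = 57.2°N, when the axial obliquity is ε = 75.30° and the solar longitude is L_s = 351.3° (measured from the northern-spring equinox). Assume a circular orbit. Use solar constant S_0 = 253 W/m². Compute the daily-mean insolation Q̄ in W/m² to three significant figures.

Q̄ ≈ 28.7 W/m²

Solar declination: sin δ = sin ε · sin L_s = sin 75.30° × sin 351.3° = -0.14631, so δ = -8.413°.
cos h₀ = −tan(+57.2°) tan(-8.413°) = 0.2295, h₀ = 1.3392 rad.
Bracket: h₀ sin ϕ sin δ + cos ϕ cos δ sin h₀ = 1.3392×0.84057×-0.14631 + 0.54171×0.98924×0.97331 = -0.164700 + 0.521579 = 0.356879.
Q̄ = (S_0/π) × [bracket] = (253/π) × 0.356879 = 28.74 W/m².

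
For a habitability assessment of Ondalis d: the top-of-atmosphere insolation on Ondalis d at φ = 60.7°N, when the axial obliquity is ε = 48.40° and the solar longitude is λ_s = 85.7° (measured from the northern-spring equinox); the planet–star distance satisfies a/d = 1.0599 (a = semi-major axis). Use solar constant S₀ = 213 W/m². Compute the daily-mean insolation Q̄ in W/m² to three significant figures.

Q̄ ≈ 156 W/m²

Solar declination: sin δ = sin ε · sin λ_s = sin 48.40° × sin 85.7° = 0.74569, so δ = +48.219°.
cos H₀ = −tan(+60.7°) tan(+48.219°) = -1.9943 ≤ −1 ⇒ polar day, H₀ = π.
Bracket: H₀ sin φ sin δ + cos φ cos δ sin H₀ = 3.1416×0.87207×0.74569 + 0.48938×0.66629×0.00000 = 2.042963 + 0.000000 = 2.042963.
Inverse-square distance factor (a/d)² = 1.0599² = 1.123388.
Q̄ = (S₀/π) × 1.123388 × [bracket] = (213/π) × 1.123388 × 2.042963 = 155.6 W/m².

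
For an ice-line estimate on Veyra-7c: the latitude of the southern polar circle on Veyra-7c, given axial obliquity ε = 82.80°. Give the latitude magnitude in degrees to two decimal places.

The polar circle is the lowest latitude that experiences at least one full rotation of continuous darkness at the northern-summer solstice; it lies at |ϕ| = 90° − ε = 90° − 82.80° = 7.20°.

7.20°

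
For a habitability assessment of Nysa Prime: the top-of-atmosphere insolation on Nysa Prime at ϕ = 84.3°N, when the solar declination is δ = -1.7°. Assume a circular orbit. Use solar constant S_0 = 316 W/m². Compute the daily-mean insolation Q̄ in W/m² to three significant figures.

cos h₀ = −tan(+84.3°) tan(-1.700°) = 0.2973, h₀ = 1.2689 rad.
Bracket: h₀ sin ϕ sin δ + cos ϕ cos δ sin h₀ = 1.2689×0.99506×-0.02967 + 0.09932×0.99956×0.95477 = -0.037462 + 0.094786 = 0.057324.
Q̄ = (S_0/π) × [bracket] = (316/π) × 0.057324 = 5.766 W/m².

Q̄ ≈ 5.77 W/m²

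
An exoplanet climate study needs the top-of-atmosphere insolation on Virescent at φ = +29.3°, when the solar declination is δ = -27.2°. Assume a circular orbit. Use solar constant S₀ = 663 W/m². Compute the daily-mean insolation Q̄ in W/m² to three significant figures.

Q̄ ≈ 96.4 W/m²

cos H₀ = −tan(+29.3°) tan(-27.200°) = 0.2884, H₀ = 1.2782 rad.
Bracket: H₀ sin φ sin δ + cos φ cos δ sin H₀ = 1.2782×0.48938×-0.45710 + 0.87207×0.88942×0.95751 = -0.285928 + 0.742680 = 0.456752.
Q̄ = (S₀/π) × [bracket] = (663/π) × 0.456752 = 96.39 W/m².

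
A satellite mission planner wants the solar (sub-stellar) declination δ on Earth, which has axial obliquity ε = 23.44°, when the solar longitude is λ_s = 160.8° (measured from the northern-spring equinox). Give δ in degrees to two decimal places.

sin δ = sin ε · sin λ_s = sin 23.44° × sin 160.8° = 0.130819.
δ = arcsin(0.130819) = +7.52°.

δ = +7.52°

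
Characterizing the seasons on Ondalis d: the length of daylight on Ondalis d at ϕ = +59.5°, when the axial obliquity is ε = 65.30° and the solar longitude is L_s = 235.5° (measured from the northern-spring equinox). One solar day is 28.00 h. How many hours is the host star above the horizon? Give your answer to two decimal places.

0.00 h

Solar declination: sin δ = sin ε · sin L_s = sin 65.30° × sin 235.5° = -0.74873, so δ = -48.480°.
cos h₀ = −tan ϕ · tan δ = 1.9175 ≥ 1, so the host star never rises (polar night) and h₀ = 0.
Daylight = 2h₀/(2π) × 28.00 h = (0.0000/π) × 28.00 = 0.00 h.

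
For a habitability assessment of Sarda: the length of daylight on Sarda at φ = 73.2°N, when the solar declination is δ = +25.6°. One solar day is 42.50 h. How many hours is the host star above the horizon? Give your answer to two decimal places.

42.50 h

Sunrise equation: cos H₀ = −tan φ · tan δ = -1.5869 ≤ −1, so the host star never sets (polar day) and H₀ = π.
Daylight = 2H₀/(2π) × 42.50 h = (3.1416/π) × 42.50 = 42.50 h.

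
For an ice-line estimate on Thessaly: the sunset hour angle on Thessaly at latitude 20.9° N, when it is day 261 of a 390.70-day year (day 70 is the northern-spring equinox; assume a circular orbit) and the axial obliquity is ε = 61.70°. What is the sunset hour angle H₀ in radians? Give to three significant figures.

Solar longitude: λ_s = 360° × (261 − 70)/390.70 = 175.992°.
sin δ = sin 61.70° × sin 175.992° = 0.06154, so δ = +3.528°.
cos H₀ = −tan φ · tan δ = −tan(+20.9°) × tan(+3.528°) = -0.0235, so H₀ = 1.5943 rad = 91.35°.

H₀ = 1.59 rad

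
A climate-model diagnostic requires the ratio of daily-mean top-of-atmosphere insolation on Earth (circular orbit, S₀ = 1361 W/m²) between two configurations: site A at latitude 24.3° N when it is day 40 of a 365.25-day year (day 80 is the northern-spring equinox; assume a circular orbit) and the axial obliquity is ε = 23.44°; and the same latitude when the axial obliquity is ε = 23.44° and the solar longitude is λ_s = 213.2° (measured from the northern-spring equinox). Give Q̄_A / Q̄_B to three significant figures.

— Configuration A (φ=+24.3°):
Solar longitude: λ_s = 360° × (40 − 80)/365.25 = -39.425°, i.e. -39.425° + 360° = 320.575°.
sin δ = sin 23.44° × sin 320.575° = -0.25262, so δ = -14.633°.
cos H₀ = −tan(+24.3°) tan(-14.633°) = 0.1179, H₀ = 1.4526 rad.
Bracket: H₀ sin φ sin δ + cos φ cos δ sin H₀ = 1.4526×0.41151×-0.25262 + 0.91140×0.96756×0.99303 = -0.151006 + 0.875688 = 0.724682.
Q̄ = (S₀/π) × [bracket] = (1361/π) × 0.724682 = 313.95 W/m².
— Configuration B (φ=+24.3°):
Solar declination: sin δ = sin ε · sin λ_s = sin 23.44° × sin 213.2° = -0.21781, so δ = -12.581°.
cos H₀ = −tan(+24.3°) tan(-12.581°) = 0.1008, H₀ = 1.4699 rad.
Bracket: H₀ sin φ sin δ + cos φ cos δ sin H₀ = 1.4699×0.41151×-0.21781 + 0.91140×0.97599×0.99491 = -0.131749 + 0.884990 = 0.753241.
Q̄ = (S₀/π) × [bracket] = (1361/π) × 0.753241 = 326.32 W/m².
Ratio Q̄_A / Q̄_B = 313.95 / 326.32 = 0.9621.

Q̄_A / Q̄_B ≈ 0.962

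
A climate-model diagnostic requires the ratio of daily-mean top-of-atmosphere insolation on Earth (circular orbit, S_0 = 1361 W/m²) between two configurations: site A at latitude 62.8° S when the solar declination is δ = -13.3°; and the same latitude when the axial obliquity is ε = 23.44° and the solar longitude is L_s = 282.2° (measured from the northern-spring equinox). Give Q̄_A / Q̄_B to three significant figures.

Q̄_A / Q̄_B ≈ 0.729

— Configuration A (ϕ=-62.8°):
cos h₀ = −tan(-62.8°) tan(-13.300°) = -0.4600, h₀ = 2.0488 rad.
Bracket: h₀ sin ϕ sin δ + cos ϕ cos δ sin h₀ = 2.0488×-0.88942×-0.23005 + 0.45710×0.97318×0.88794 = 0.419207 + 0.394992 = 0.814199.
Q̄ = (S_0/π) × [bracket] = (1361/π) × 0.814199 = 352.73 W/m².
— Configuration B (ϕ=-62.8°):
Solar declination: sin δ = sin ε · sin L_s = sin 23.44° × sin 282.2° = -0.38880, so δ = -22.880°.
cos h₀ = −tan(-62.8°) tan(-22.880°) = -0.8211, h₀ = 2.5342 rad.
Bracket: h₀ sin ϕ sin δ + cos ϕ cos δ sin h₀ = 2.5342×-0.88942×-0.38880 + 0.45710×0.92132×0.57073 = 0.876343 + 0.240355 = 1.116698.
Q̄ = (S_0/π) × [bracket] = (1361/π) × 1.116698 = 483.78 W/m².
Ratio Q̄_A / Q̄_B = 352.73 / 483.78 = 0.7291.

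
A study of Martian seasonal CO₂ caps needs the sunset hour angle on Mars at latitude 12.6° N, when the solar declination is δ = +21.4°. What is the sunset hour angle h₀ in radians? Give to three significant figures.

h₀ = 1.66 rad

cos h₀ = −tan ϕ · tan δ = −tan(+12.6°) × tan(+21.400°) = -0.0876, so h₀ = 1.6585 rad = 95.03°.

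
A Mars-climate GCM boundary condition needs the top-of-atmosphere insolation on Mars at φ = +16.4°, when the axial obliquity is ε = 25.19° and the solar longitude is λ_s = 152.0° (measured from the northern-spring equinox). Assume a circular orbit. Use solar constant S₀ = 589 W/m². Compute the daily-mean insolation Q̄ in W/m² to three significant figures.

Q̄ ≈ 193 W/m²

Solar declination: sin δ = sin ε · sin λ_s = sin 25.19° × sin 152.0° = 0.19982, so δ = +11.526°.
cos H₀ = −tan(+16.4°) tan(+11.526°) = -0.0600, H₀ = 1.6309 rad.
Bracket: H₀ sin φ sin δ + cos φ cos δ sin H₀ = 1.6309×0.28234×0.19982 + 0.95931×0.97983×0.99820 = 0.092011 + 0.938269 = 1.030280.
Q̄ = (S₀/π) × [bracket] = (589/π) × 1.030280 = 193.2 W/m².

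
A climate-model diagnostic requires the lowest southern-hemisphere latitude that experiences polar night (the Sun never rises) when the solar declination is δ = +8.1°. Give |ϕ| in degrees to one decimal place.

|ϕ| = 81.9°

Polar night requires cos h₀ = −tan ϕ tan δ ≥ 1, i.e. tan ϕ tan δ ≤ −1.
The boundary is |tan ϕ| · |tan δ| = 1, so |ϕ| = 90° − |δ| = 90° − 8.1° = 81.9° in the southern hemisphere.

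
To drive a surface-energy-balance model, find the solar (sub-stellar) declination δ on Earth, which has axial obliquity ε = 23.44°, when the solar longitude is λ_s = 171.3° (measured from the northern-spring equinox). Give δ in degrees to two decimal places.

δ = +3.45°

sin δ = sin ε · sin λ_s = sin 23.44° × sin 171.3° = 0.060170.
δ = arcsin(0.060170) = +3.45°.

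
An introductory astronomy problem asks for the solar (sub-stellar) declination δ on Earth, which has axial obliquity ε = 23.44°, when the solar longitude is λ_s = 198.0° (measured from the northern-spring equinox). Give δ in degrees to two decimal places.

sin δ = sin ε · sin λ_s = sin 23.44° × sin 198.0° = -0.122923.
δ = arcsin(-0.122923) = -7.06°.

δ = -7.06°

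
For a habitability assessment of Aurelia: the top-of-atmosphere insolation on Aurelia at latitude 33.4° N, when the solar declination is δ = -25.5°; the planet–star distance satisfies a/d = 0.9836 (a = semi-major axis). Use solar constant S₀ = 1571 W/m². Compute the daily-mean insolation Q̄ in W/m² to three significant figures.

cos H₀ = −tan(+33.4°) tan(-25.500°) = 0.3145, H₀ = 1.2509 rad.
Bracket: H₀ sin φ sin δ + cos φ cos δ sin H₀ = 1.2509×0.55048×-0.43051 + 0.83485×0.90259×0.94926 = -0.296447 + 0.715293 = 0.418846.
Inverse-square distance factor (a/d)² = 0.9836² = 0.967469.
Q̄ = (S₀/π) × 0.967469 × [bracket] = (1571/π) × 0.967469 × 0.418846 = 202.6 W/m².

Q̄ ≈ 203 W/m²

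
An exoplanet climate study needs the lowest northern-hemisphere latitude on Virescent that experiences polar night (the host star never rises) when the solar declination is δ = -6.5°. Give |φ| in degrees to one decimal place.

|φ| = 83.5°

Polar night requires cos H₀ = −tan φ tan δ ≥ 1, i.e. tan φ tan δ ≤ −1.
The boundary is |tan φ| · |tan δ| = 1, so |φ| = 90° − |δ| = 90° − 6.5° = 83.5° in the northern hemisphere.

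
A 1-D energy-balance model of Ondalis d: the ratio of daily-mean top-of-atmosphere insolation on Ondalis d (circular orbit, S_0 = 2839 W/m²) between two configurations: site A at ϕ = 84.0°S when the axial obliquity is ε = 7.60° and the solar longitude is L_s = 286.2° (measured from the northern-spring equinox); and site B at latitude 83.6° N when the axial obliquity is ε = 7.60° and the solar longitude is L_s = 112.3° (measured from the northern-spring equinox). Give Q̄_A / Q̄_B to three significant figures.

— Configuration A (ϕ=-84.0°):
Solar declination: sin δ = sin ε · sin L_s = sin 7.60° × sin 286.2° = -0.12700, so δ = -7.297°.
cos h₀ = −tan(-84.0°) tan(-7.297°) = -1.2182 ≤ −1 ⇒ polar day, h₀ = π.
Bracket: h₀ sin ϕ sin δ + cos ϕ cos δ sin h₀ = 3.1416×-0.99452×-0.12700 + 0.10453×0.99190×0.00000 = 0.396797 + 0.000000 = 0.396797.
Q̄ = (S_0/π) × [bracket] = (2839/π) × 0.396797 = 358.58 W/m².
— Configuration B (ϕ=+83.6°):
Solar declination: sin δ = sin ε · sin L_s = sin 7.60° × sin 112.3° = 0.12236, so δ = +7.029°.
cos h₀ = −tan(+83.6°) tan(+7.029°) = -1.0992 ≤ −1 ⇒ polar day, h₀ = π.
Bracket: h₀ sin ϕ sin δ + cos ϕ cos δ sin h₀ = 3.1416×0.99377×0.12236 + 0.11147×0.99249×0.00000 = 0.382011 + 0.000000 = 0.382011.
Q̄ = (S_0/π) × [bracket] = (2839/π) × 0.382011 = 345.22 W/m².
Ratio Q̄_A / Q̄_B = 358.58 / 345.22 = 1.039.

Q̄_A / Q̄_B ≈ 1.04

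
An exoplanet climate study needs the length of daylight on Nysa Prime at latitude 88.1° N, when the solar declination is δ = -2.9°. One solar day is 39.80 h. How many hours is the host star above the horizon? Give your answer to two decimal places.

cos H₀ = −tan φ · tan δ = 1.5271 ≥ 1, so the host star never rises (polar night) and H₀ = 0.
Daylight = 2H₀/(2π) × 39.80 h = (0.0000/π) × 39.80 = 0.00 h.

0.00 h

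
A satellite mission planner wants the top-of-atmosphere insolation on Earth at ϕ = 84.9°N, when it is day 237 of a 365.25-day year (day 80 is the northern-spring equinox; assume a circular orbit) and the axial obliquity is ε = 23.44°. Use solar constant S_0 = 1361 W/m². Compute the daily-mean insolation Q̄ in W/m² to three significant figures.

Q̄ ≈ 230 W/m²

Solar longitude: L_s = 360° × (237 − 80)/365.25 = 154.743°.
sin δ = sin 23.44° × sin 154.743° = 0.16973, so δ = +9.772°.
cos h₀ = −tan(+84.9°) tan(+9.772°) = -1.9297 ≤ −1 ⇒ polar day, h₀ = π.
Bracket: h₀ sin ϕ sin δ + cos ϕ cos δ sin h₀ = 3.1416×0.99604×0.16973 + 0.08889×0.98549×0.00000 = 0.531112 + 0.000000 = 0.531112.
Q̄ = (S_0/π) × [bracket] = (1361/π) × 0.531112 = 230.1 W/m².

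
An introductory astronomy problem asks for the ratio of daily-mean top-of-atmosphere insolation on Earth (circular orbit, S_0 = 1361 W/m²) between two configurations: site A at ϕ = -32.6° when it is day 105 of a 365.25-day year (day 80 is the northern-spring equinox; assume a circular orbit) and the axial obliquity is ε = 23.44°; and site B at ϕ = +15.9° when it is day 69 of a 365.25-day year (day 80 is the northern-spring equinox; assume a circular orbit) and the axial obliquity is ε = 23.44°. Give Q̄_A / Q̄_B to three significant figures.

— Configuration A (ϕ=-32.6°):
Solar longitude: L_s = 360° × (105 − 80)/365.25 = 24.641°.
sin δ = sin 23.44° × sin 24.641° = 0.16585, so δ = +9.547°.
cos h₀ = −tan(-32.6°) tan(+9.547°) = 0.1076, h₀ = 1.4630 rad.
Bracket: h₀ sin ϕ sin δ + cos ϕ cos δ sin h₀ = 1.4630×-0.53877×0.16585 + 0.84245×0.98615×0.99420 = -0.130726 + 0.825964 = 0.695238.
Q̄ = (S_0/π) × [bracket] = (1361/π) × 0.695238 = 301.19 W/m².
— Configuration B (ϕ=+15.9°):
Solar longitude: L_s = 360° × (69 − 80)/365.25 = -10.842°, i.e. -10.842° + 360° = 349.158°.
sin δ = sin 23.44° × sin 349.158° = -0.07482, so δ = -4.291°.
cos h₀ = −tan(+15.9°) tan(-4.291°) = 0.0214, h₀ = 1.5494 rad.
Bracket: h₀ sin ϕ sin δ + cos ϕ cos δ sin h₀ = 1.5494×0.27396×-0.07482 + 0.96174×0.99720×0.99977 = -0.031759 + 0.958827 = 0.927068.
Q̄ = (S_0/π) × [bracket] = (1361/π) × 0.927068 = 401.62 W/m².
Ratio Q̄_A / Q̄_B = 301.19 / 401.62 = 0.7499.

Q̄_A / Q̄_B ≈ 0.750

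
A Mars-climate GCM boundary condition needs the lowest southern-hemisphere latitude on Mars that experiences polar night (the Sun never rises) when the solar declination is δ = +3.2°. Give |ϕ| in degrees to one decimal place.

|ϕ| = 86.8°

Polar night requires cos h₀ = −tan ϕ tan δ ≥ 1, i.e. tan ϕ tan δ ≤ −1.
The boundary is |tan ϕ| · |tan δ| = 1, so |ϕ| = 90° − |δ| = 90° − 3.2° = 86.8° in the southern hemisphere.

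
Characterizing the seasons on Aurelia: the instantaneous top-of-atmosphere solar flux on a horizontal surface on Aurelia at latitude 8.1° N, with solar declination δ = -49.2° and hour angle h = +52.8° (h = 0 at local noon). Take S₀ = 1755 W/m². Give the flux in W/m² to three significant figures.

499 W/m²

cos θ_z = sin φ sin δ + cos φ cos δ cos h = -0.106662 + 0.391116 = 0.284454.
Flux = S₀ · cos θ_z = 1755 × 0.284454 = 499.2 W/m².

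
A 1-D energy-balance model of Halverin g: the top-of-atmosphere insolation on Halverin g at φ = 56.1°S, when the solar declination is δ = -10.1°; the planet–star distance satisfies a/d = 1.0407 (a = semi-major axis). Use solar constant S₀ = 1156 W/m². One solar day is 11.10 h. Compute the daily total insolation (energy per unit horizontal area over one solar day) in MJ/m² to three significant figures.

cos H₀ = −tan(-56.1°) tan(-10.100°) = -0.2651, H₀ = 1.8391 rad.
Bracket: H₀ sin φ sin δ + cos φ cos δ sin H₀ = 1.8391×-0.83001×-0.17537 + 0.55775×0.98450×0.96423 = 0.267697 + 0.529463 = 0.797160.
Inverse-square distance factor (a/d)² = 1.0407² = 1.083056.
Q̄ = (S₀/π) × 1.083056 × [bracket] = (1156/π) × 1.083056 × 0.797160 = 317.69 W/m².
Daily total = Q̄ × 11.10 h × 3600 s/h = 317.69 × 11.10 × 3600 / 10⁶ = 12.69 MJ/m².

12.7 MJ/m²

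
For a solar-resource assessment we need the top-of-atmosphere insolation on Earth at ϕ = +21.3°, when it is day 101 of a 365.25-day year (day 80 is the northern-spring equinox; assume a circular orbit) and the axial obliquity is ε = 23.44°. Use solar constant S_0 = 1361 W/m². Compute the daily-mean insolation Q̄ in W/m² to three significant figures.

Solar longitude: L_s = 360° × (101 − 80)/365.25 = 20.698°.
sin δ = sin 23.44° × sin 20.698° = 0.14060, so δ = +8.082°.
cos h₀ = −tan(+21.3°) tan(+8.082°) = -0.0554, h₀ = 1.6262 rad.
Bracket: h₀ sin ϕ sin δ + cos ϕ cos δ sin h₀ = 1.6262×0.36325×0.14060 + 0.93169×0.99007×0.99847 = 0.083055 + 0.921027 = 1.004082.
Q̄ = (S_0/π) × [bracket] = (1361/π) × 1.004082 = 435.0 W/m².

Q̄ ≈ 435 W/m²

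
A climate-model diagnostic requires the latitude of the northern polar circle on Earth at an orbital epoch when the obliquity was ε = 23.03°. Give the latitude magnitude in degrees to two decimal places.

66.97°

The polar circle is the lowest latitude that experiences at least one full rotation of continuous daylight at the northern-summer solstice; it lies at |ϕ| = 90° − ε = 90° − 23.03° = 66.97°.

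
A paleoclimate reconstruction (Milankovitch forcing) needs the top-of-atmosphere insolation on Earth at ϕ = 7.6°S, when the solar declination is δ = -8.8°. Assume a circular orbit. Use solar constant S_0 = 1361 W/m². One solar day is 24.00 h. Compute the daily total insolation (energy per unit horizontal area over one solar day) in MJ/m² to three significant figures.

cos h₀ = −tan(-7.6°) tan(-8.800°) = -0.0207, h₀ = 1.5915 rad.
Bracket: h₀ sin ϕ sin δ + cos ϕ cos δ sin h₀ = 1.5915×-0.13226×-0.15299 + 0.99122×0.98823×0.99979 = 0.032203 + 0.979348 = 1.011551.
Q̄ = (S_0/π) × [bracket] = (1361/π) × 1.011551 = 438.22 W/m².
Daily total = Q̄ × 24.00 h × 3600 s/h = 438.22 × 24.00 × 3600 / 10⁶ = 37.86 MJ/m².

37.9 MJ/m²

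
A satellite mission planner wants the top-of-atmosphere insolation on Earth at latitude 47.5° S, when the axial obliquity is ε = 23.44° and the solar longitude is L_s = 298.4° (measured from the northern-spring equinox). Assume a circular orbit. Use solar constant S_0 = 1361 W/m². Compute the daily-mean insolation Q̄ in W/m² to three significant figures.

Q̄ ≈ 473 W/m²

Solar declination: sin δ = sin ε · sin L_s = sin 23.44° × sin 298.4° = -0.34991, so δ = -20.482°.
cos h₀ = −tan(-47.5°) tan(-20.482°) = -0.4076, h₀ = 1.9907 rad.
Bracket: h₀ sin ϕ sin δ + cos ϕ cos δ sin h₀ = 1.9907×-0.73728×-0.34991 + 0.67559×0.93678×0.91315 = 0.513564 + 0.577914 = 1.091478.
Q̄ = (S_0/π) × [bracket] = (1361/π) × 1.091478 = 472.8 W/m².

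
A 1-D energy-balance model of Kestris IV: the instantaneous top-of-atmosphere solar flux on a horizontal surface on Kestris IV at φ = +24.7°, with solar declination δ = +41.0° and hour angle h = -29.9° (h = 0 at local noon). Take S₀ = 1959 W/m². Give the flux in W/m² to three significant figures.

1.70e+03 W/m²

cos θ_z = sin φ sin δ + cos φ cos δ cos h = 0.274145 + 0.594396 = 0.868541.
Flux = S₀ · cos θ_z = 1959 × 0.868541 = 1701 W/m².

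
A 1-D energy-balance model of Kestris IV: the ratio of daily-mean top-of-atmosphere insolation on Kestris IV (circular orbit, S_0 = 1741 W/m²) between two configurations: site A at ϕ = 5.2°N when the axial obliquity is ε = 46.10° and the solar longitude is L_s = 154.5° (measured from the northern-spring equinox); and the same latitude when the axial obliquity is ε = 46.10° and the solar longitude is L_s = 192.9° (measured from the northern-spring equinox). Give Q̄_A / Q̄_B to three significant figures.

Q̄_A / Q̄_B ≈ 1.03

— Configuration A (ϕ=+5.2°):
Solar declination: sin δ = sin ε · sin L_s = sin 46.10° × sin 154.5° = 0.31021, so δ = +18.072°.
cos h₀ = −tan(+5.2°) tan(+18.072°) = -0.0297, h₀ = 1.6005 rad.
Bracket: h₀ sin ϕ sin δ + cos ϕ cos δ sin h₀ = 1.6005×0.09063×0.31021 + 0.99588×0.95067×0.99956 = 0.044997 + 0.946337 = 0.991334.
Q̄ = (S_0/π) × [bracket] = (1741/π) × 0.991334 = 549.38 W/m².
— Configuration B (ϕ=+5.2°):
Solar declination: sin δ = sin ε · sin L_s = sin 46.10° × sin 192.9° = -0.16086, so δ = -9.257°.
cos h₀ = −tan(+5.2°) tan(-9.257°) = 0.0148, h₀ = 1.5560 rad.
Bracket: h₀ sin ϕ sin δ + cos ϕ cos δ sin h₀ = 1.5560×0.09063×-0.16086 + 0.99588×0.98698×0.99989 = -0.022685 + 0.982806 = 0.960121.
Q̄ = (S_0/π) × [bracket] = (1741/π) × 0.960121 = 532.08 W/m².
Ratio Q̄_A / Q̄_B = 549.38 / 532.08 = 1.033.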